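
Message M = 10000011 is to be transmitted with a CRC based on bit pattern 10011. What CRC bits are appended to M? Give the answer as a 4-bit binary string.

Append 4 zeros: 100000110000. Divide by 10011 (XOR where the leading bit is 1):
  pos 0: 10000 XOR 10011 = 00011
  pos 3: 11011 XOR 10011 = 01000
  pos 4: 10000 XOR 10011 = 00011
  pos 7: 11000 XOR 10011 = 01011
Remainder (last 4 bits) = 1011. This is the CRC / FCS.

1011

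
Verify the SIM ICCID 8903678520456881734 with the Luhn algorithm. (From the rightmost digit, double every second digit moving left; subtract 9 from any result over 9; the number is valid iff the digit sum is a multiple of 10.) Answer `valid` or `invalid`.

From the right, keep odd positions and double even positions (subtract 9 from any doubled value over 9):
  doubled (positions 2,4,...): 6 2 7 1 0 1 5 6 9 → sum 37
  kept (positions 1,3,...): 4 7 8 6 4 2 8 6 0 8 → sum 53
Total = 90.
90 mod 10 = 0, so the number is valid.

valid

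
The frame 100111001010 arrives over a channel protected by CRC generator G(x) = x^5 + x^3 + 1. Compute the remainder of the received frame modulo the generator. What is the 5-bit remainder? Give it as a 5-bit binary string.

Modulo-2 division of 100111001010 by 101001:
  pos 0: 100111 XOR 101001 = 001110
  pos 2: 111000 XOR 101001 = 010001
  pos 3: 100011 XOR 101001 = 001010
  pos 5: 101001 XOR 101001 = 000000
Remainder = 00000 (zero — the frame passes the CRC check).

00000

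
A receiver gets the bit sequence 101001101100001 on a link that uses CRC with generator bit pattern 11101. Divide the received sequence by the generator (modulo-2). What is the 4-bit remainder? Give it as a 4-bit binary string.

1000

Modulo-2 division of 101001101100001 by 11101:
  pos 0: 10100 XOR 11101 = 01001
  pos 1: 10011 XOR 11101 = 01110
  pos 2: 11101 XOR 11101 = 00000
  pos 8: 11000 XOR 11101 = 00101
  pos 10: 10101 XOR 11101 = 01000
Remainder = 1000 (nonzero — an error is detected).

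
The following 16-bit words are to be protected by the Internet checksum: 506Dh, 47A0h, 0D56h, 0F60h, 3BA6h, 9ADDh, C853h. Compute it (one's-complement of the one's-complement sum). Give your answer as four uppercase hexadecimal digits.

AC64

One's-complement addition (fold any carry out of bit 15 back into bit 0):
  0x506D + 0x47A0 = 0x0980D
  0x980D + 0x0D56 = 0x0A563
  0xA563 + 0x0F60 = 0x0B4C3
  0xB4C3 + 0x3BA6 = 0x0F069
  0xF069 + 0x9ADD = 0x18B46 → wrap carry → 0x8B47
  0x8B47 + 0xC853 = 0x1539A → wrap carry → 0x539B
One's-complement sum = 0x539B.
Checksum = ~0x539B & 0xFFFF = 0xAC64.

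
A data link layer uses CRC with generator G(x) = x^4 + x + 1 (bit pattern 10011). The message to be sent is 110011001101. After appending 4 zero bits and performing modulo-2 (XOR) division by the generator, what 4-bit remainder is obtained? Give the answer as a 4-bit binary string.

Append 4 zeros: 1100110011010000. Divide by 10011 (XOR where the leading bit is 1):
  pos 0: 11001 XOR 10011 = 01010
  pos 1: 10101 XOR 10011 = 00110
  pos 3: 11000 XOR 10011 = 01011
  pos 4: 10111 XOR 10011 = 00100
  pos 6: 10010 XOR 10011 = 00001
  pos 10: 11000 XOR 10011 = 01011
  pos 11: 10110 XOR 10011 = 00101
Remainder (last 4 bits) = 0101. This is the CRC / FCS.

0101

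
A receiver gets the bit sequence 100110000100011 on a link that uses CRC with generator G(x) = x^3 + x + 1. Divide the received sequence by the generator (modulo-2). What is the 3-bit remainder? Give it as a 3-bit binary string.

000

Modulo-2 division of 100110000100011 by 1011:
  pos 0: 1001 XOR 1011 = 0010
  pos 2: 1010 XOR 1011 = 0001
  pos 5: 1000 XOR 1011 = 0011
  pos 7: 1110 XOR 1011 = 0101
  pos 8: 1010 XOR 1011 = 0001
  pos 11: 1011 XOR 1011 = 0000
Remainder = 000 (zero — the frame passes the CRC check).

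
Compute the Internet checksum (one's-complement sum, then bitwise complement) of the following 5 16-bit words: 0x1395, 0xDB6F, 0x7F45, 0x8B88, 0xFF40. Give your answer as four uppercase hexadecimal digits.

One's-complement addition (fold any carry out of bit 15 back into bit 0):
  0x1395 + 0xDB6F = 0x0EF04
  0xEF04 + 0x7F45 = 0x16E49 → wrap carry → 0x6E4A
  0x6E4A + 0x8B88 = 0x0F9D2
  0xF9D2 + 0xFF40 = 0x1F912 → wrap carry → 0xF913
One's-complement sum = 0xF913.
Checksum = ~0xF913 & 0xFFFF = 0x06EC.

06EC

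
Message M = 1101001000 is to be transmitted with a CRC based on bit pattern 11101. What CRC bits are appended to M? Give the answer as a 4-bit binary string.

0000

Append 4 zeros: 11010010000000. Divide by 11101 (XOR where the leading bit is 1):
  pos 0: 11010 XOR 11101 = 00111
  pos 2: 11101 XOR 11101 = 00000
Remainder (last 4 bits) = 0000. This is the CRC / FCS.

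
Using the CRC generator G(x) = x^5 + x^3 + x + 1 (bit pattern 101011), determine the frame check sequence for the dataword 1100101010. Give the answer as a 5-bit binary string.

Append 5 zeros: 110010101000000. Divide by 101011 (XOR where the leading bit is 1):
  pos 0: 110010 XOR 101011 = 011001
  pos 1: 110011 XOR 101011 = 011000
  pos 2: 110000 XOR 101011 = 011011
  pos 3: 110111 XOR 101011 = 011100
  pos 4: 111000 XOR 101011 = 010011
  pos 5: 100110 XOR 101011 = 001101
  pos 7: 110100 XOR 101011 = 011111
  pos 8: 111110 XOR 101011 = 010101
  pos 9: 101010 XOR 101011 = 000001
Remainder (last 5 bits) = 00001. This is the CRC / FCS.

00001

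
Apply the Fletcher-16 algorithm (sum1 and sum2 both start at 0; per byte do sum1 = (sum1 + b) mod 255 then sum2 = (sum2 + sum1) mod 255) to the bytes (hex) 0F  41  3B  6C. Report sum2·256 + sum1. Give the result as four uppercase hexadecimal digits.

E2F7

Running sums (mod 255):
  after byte 0 (0F): sum1=15, sum2=15
  after byte 1 (41): sum1=80, sum2=95
  after byte 2 (3B): sum1=139, sum2=234
  after byte 3 (6C): sum1=247, sum2=226
Checksum = sum2·256 + sum1 = 226·256 + 247 = 58103 = 0xE2F7.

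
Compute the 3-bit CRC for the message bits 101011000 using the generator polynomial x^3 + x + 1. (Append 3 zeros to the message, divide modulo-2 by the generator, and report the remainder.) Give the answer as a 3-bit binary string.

Append 3 zeros: 101011000000. Divide by 1011 (XOR where the leading bit is 1):
  pos 0: 1010 XOR 1011 = 0001
  pos 3: 1110 XOR 1011 = 0101
  pos 4: 1010 XOR 1011 = 0001
  pos 7: 1000 XOR 1011 = 0011
Remainder (last 3 bits) = 110. This is the CRC / FCS.

110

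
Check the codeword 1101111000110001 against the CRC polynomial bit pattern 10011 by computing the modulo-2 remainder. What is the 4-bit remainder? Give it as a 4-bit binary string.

0000

Modulo-2 division of 1101111000110001 by 10011:
  pos 0: 11011 XOR 10011 = 01000
  pos 1: 10001 XOR 10011 = 00010
  pos 4: 10100 XOR 10011 = 00111
  pos 6: 11101 XOR 10011 = 01110
  pos 7: 11101 XOR 10011 = 01110
  pos 8: 11100 XOR 10011 = 01111
  pos 9: 11110 XOR 10011 = 01101
  pos 10: 11010 XOR 10011 = 01001
  pos 11: 10011 XOR 10011 = 00000
Remainder = 0000 (zero — the frame passes the CRC check).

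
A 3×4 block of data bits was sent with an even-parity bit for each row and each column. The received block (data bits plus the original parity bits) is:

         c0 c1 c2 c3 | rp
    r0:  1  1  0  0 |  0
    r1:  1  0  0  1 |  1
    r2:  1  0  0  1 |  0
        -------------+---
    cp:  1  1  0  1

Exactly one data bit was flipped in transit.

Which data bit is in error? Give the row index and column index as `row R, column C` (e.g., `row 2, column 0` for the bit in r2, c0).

row 1, column 3

Recompute each row's even parity and compare to rp:
  r0: data parity 0, sent rp 0 → ok
  r1: data parity 0, sent rp 1 → mismatch
  r2: data parity 0, sent rp 0 → ok
Recompute each column's even parity and compare to cp:
  c0: data parity 1, sent cp 1 → ok
  c1: data parity 1, sent cp 1 → ok
  c2: data parity 0, sent cp 0 → ok
  c3: data parity 0, sent cp 1 → mismatch
Exactly one row (r1) and one column (c3) fail → the flipped bit is at their intersection.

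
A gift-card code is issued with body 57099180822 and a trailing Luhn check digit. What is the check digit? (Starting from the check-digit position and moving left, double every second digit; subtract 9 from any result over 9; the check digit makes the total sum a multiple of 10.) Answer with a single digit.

3

Partial digits right→left: 2 2 8 0 8 1 9 9 0 7 5
Double every second digit counting from the check-digit position (so the 1st, 3rd, 5th, ... of the partial from the right).
  doubled (with −9 where >9): 4 7 7 9 0 1 → sum 28
  kept as-is: 2 0 1 9 7 → sum 19
Total = 28 + 19 = 47.
Check digit = (10 − (47 mod 10)) mod 10 = 3.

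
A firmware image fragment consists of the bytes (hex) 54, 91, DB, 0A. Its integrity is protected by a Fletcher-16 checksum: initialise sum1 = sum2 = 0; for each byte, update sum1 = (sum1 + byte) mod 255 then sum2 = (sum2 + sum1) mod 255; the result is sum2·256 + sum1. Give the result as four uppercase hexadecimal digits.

C7CB

Running sums (mod 255):
  after byte 0 (54): sum1=84, sum2=84
  after byte 1 (91): sum1=229, sum2=58
  after byte 2 (DB): sum1=193, sum2=251
  after byte 3 (0A): sum1=203, sum2=199
Checksum = sum2·256 + sum1 = 199·256 + 203 = 51147 = 0xC7CB.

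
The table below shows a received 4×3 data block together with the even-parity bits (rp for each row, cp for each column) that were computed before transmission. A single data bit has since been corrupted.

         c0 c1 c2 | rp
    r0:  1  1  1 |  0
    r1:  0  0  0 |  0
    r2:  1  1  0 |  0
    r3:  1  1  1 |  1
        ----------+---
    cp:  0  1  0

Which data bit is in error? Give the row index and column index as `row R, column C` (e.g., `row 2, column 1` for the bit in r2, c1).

Recompute each row's even parity and compare to rp:
  r0: data parity 1, sent rp 0 → mismatch
  r1: data parity 0, sent rp 0 → ok
  r2: data parity 0, sent rp 0 → ok
  r3: data parity 1, sent rp 1 → ok
Recompute each column's even parity and compare to cp:
  c0: data parity 1, sent cp 0 → mismatch
  c1: data parity 1, sent cp 1 → ok
  c2: data parity 0, sent cp 0 → ok
Exactly one row (r0) and one column (c0) fail → the flipped bit is at their intersection.

row 0, column 0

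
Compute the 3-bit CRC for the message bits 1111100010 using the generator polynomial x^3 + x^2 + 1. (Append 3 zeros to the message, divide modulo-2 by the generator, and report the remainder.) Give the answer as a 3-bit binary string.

Append 3 zeros: 1111100010000. Divide by 1101 (XOR where the leading bit is 1):
  pos 0: 1111 XOR 1101 = 0010
  pos 2: 1010 XOR 1101 = 0111
  pos 3: 1110 XOR 1101 = 0011
  pos 5: 1101 XOR 1101 = 0000
Remainder (last 3 bits) = 000. This is the CRC / FCS.

000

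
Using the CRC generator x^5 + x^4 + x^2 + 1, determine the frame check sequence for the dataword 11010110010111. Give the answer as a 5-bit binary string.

Append 5 zeros: 1101011001011100000. Divide by 110101 (XOR where the leading bit is 1):
  pos 0: 110101 XOR 110101 = 000000
  pos 6: 100101 XOR 110101 = 010000
  pos 7: 100001 XOR 110101 = 010100
  pos 8: 101001 XOR 110101 = 011100
  pos 9: 111000 XOR 110101 = 001101
  pos 11: 110100 XOR 110101 = 000001
Remainder (last 5 bits) = 00100. This is the CRC / FCS.

00100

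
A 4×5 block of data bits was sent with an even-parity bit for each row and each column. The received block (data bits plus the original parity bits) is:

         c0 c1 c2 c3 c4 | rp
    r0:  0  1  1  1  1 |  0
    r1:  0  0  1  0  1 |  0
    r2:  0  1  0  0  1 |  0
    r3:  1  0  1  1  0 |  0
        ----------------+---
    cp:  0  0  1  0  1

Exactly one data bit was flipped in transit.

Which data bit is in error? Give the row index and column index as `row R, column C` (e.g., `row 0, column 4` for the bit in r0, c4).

row 3, column 0

Recompute each row's even parity and compare to rp:
  r0: data parity 0, sent rp 0 → ok
  r1: data parity 0, sent rp 0 → ok
  r2: data parity 0, sent rp 0 → ok
  r3: data parity 1, sent rp 0 → mismatch
Recompute each column's even parity and compare to cp:
  c0: data parity 1, sent cp 0 → mismatch
  c1: data parity 0, sent cp 0 → ok
  c2: data parity 1, sent cp 1 → ok
  c3: data parity 0, sent cp 0 → ok
  c4: data parity 1, sent cp 1 → ok
Exactly one row (r3) and one column (c0) fail → the flipped bit is at their intersection.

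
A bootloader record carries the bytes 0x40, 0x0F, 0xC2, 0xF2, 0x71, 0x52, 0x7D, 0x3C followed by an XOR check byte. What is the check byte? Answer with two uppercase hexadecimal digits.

1D

XOR the bytes together:
  start with 0x40
  0x40 ⊕ 0x0F = 0x4F
  0x4F ⊕ 0xC2 = 0x8D
  0x8D ⊕ 0xF2 = 0x7F
  0x7F ⊕ 0x71 = 0x0E
  0x0E ⊕ 0x52 = 0x5C
  0x5C ⊕ 0x7D = 0x21
  0x21 ⊕ 0x3C = 0x1D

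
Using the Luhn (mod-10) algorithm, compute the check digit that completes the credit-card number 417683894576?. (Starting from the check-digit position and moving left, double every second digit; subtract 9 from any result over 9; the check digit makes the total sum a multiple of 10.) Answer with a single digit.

8

Partial digits right→left: 6 7 5 4 9 8 3 8 6 7 1 4
Double every second digit counting from the check-digit position (so the 1st, 3rd, 5th, ... of the partial from the right).
  doubled (with −9 where >9): 3 1 9 6 3 2 → sum 24
  kept as-is: 7 4 8 8 7 4 → sum 38
Total = 24 + 38 = 62.
Check digit = (10 − (62 mod 10)) mod 10 = 8.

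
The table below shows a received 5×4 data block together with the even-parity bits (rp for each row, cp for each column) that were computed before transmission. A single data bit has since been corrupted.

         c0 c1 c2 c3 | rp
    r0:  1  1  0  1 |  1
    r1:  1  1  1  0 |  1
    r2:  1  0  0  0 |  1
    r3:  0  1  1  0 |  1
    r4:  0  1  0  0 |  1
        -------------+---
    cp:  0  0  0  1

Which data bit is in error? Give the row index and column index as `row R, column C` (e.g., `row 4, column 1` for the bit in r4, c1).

row 3, column 0

Recompute each row's even parity and compare to rp:
  r0: data parity 1, sent rp 1 → ok
  r1: data parity 1, sent rp 1 → ok
  r2: data parity 1, sent rp 1 → ok
  r3: data parity 0, sent rp 1 → mismatch
  r4: data parity 1, sent rp 1 → ok
Recompute each column's even parity and compare to cp:
  c0: data parity 1, sent cp 0 → mismatch
  c1: data parity 0, sent cp 0 → ok
  c2: data parity 0, sent cp 0 → ok
  c3: data parity 1, sent cp 1 → ok
Exactly one row (r3) and one column (c0) fail → the flipped bit is at their intersection.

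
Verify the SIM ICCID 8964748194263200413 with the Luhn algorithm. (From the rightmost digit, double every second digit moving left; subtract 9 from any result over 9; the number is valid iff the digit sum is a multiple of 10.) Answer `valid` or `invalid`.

From the right, keep odd positions and double even positions (subtract 9 from any doubled value over 9):
  doubled (positions 2,4,...): 2 0 4 3 8 2 8 8 9 → sum 44
  kept (positions 1,3,...): 3 4 0 3 2 9 8 7 6 8 → sum 50
Total = 94.
94 mod 10 = 4, so the number is invalid.

invalid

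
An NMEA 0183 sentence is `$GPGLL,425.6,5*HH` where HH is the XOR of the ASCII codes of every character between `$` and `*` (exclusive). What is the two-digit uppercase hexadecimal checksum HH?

XOR the ASCII codes of the payload characters:
  'G' = 0x47 → acc = 0x47
  'P' = 0x50 → acc = 0x17
  'G' = 0x47 → acc = 0x50
  'L' = 0x4C → acc = 0x1C
  'L' = 0x4C → acc = 0x50
  ',' = 0x2C → acc = 0x7C
  '4' = 0x34 → acc = 0x48
  '2' = 0x32 → acc = 0x7A
  '5' = 0x35 → acc = 0x4F
  '.' = 0x2E → acc = 0x61
  '6' = 0x36 → acc = 0x57
  ',' = 0x2C → acc = 0x7B
  '5' = 0x35 → acc = 0x4E
Checksum = 0x4E.

4E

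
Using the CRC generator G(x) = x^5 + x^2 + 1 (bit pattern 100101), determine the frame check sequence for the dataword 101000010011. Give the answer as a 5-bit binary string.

Append 5 zeros: 10100001001100000. Divide by 100101 (XOR where the leading bit is 1):
  pos 0: 101000 XOR 100101 = 001101
  pos 2: 110101 XOR 100101 = 010000
  pos 3: 100000 XOR 100101 = 000101
  pos 6: 101011 XOR 100101 = 001110
  pos 8: 111000 XOR 100101 = 011101
  pos 9: 111010 XOR 100101 = 011111
  pos 10: 111110 XOR 100101 = 011011
  pos 11: 110110 XOR 100101 = 010011
Remainder (last 5 bits) = 10011. This is the CRC / FCS.

10011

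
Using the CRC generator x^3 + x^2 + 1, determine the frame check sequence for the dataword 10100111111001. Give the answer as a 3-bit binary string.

Append 3 zeros: 10100111111001000. Divide by 1101 (XOR where the leading bit is 1):
  pos 0: 1010 XOR 1101 = 0111
  pos 1: 1110 XOR 1101 = 0011
  pos 3: 1111 XOR 1101 = 0010
  pos 5: 1011 XOR 1101 = 0110
  pos 6: 1101 XOR 1101 = 0000
  pos 10: 1001 XOR 1101 = 0100
  pos 11: 1000 XOR 1101 = 0101
  pos 12: 1010 XOR 1101 = 0111
  pos 13: 1110 XOR 1101 = 0011
Remainder (last 3 bits) = 011. This is the CRC / FCS.

011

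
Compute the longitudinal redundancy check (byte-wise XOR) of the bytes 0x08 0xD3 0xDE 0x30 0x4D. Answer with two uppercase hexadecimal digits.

78

XOR the bytes together:
  start with 0x08
  0x08 ⊕ 0xD3 = 0xDB
  0xDB ⊕ 0xDE = 0x05
  0x05 ⊕ 0x30 = 0x35
  0x35 ⊕ 0x4D = 0x78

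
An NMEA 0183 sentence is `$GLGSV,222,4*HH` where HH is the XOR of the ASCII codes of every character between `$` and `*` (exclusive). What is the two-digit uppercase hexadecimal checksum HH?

XOR the ASCII codes of the payload characters:
  'G' = 0x47 → acc = 0x47
  'L' = 0x4C → acc = 0x0B
  'G' = 0x47 → acc = 0x4C
  'S' = 0x53 → acc = 0x1F
  'V' = 0x56 → acc = 0x49
  ',' = 0x2C → acc = 0x65
  '2' = 0x32 → acc = 0x57
  '2' = 0x32 → acc = 0x65
  '2' = 0x32 → acc = 0x57
  ',' = 0x2C → acc = 0x7B
  '4' = 0x34 → acc = 0x4F
Checksum = 0x4F.

4F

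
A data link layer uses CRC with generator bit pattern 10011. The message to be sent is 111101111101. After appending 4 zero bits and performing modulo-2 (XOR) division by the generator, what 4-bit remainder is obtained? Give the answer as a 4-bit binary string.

Append 4 zeros: 1111011111010000. Divide by 10011 (XOR where the leading bit is 1):
  pos 0: 11110 XOR 10011 = 01101
  pos 1: 11011 XOR 10011 = 01000
  pos 2: 10001 XOR 10011 = 00010
  pos 5: 10111 XOR 10011 = 00100
  pos 7: 10001 XOR 10011 = 00010
  pos 10: 10000 XOR 10011 = 00011
Remainder (last 4 bits) = 0110. This is the CRC / FCS.

0110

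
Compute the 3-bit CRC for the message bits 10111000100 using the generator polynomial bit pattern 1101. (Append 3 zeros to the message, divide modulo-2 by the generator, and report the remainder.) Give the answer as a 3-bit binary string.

Append 3 zeros: 10111000100000. Divide by 1101 (XOR where the leading bit is 1):
  pos 0: 1011 XOR 1101 = 0110
  pos 1: 1101 XOR 1101 = 0000
  pos 8: 1000 XOR 1101 = 0101
  pos 9: 1010 XOR 1101 = 0111
  pos 10: 1110 XOR 1101 = 0011
Remainder (last 3 bits) = 011. This is the CRC / FCS.

011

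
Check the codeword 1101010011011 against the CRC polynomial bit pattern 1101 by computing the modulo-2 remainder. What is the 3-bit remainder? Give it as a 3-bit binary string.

000

Modulo-2 division of 1101010011011 by 1101:
  pos 0: 1101 XOR 1101 = 0000
  pos 5: 1001 XOR 1101 = 0100
  pos 6: 1001 XOR 1101 = 0100
  pos 7: 1000 XOR 1101 = 0101
  pos 8: 1011 XOR 1101 = 0110
  pos 9: 1101 XOR 1101 = 0000
Remainder = 000 (zero — the frame passes the CRC check).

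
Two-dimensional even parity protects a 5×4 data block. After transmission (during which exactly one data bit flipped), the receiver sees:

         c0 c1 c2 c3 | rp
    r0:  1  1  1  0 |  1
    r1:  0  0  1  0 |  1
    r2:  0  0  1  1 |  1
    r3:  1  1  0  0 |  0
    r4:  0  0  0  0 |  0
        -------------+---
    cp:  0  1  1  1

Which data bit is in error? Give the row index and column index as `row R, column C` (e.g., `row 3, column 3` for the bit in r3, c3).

Recompute each row's even parity and compare to rp:
  r0: data parity 1, sent rp 1 → ok
  r1: data parity 1, sent rp 1 → ok
  r2: data parity 0, sent rp 1 → mismatch
  r3: data parity 0, sent rp 0 → ok
  r4: data parity 0, sent rp 0 → ok
Recompute each column's even parity and compare to cp:
  c0: data parity 0, sent cp 0 → ok
  c1: data parity 0, sent cp 1 → mismatch
  c2: data parity 1, sent cp 1 → ok
  c3: data parity 1, sent cp 1 → ok
Exactly one row (r2) and one column (c1) fail → the flipped bit is at their intersection.

row 2, column 1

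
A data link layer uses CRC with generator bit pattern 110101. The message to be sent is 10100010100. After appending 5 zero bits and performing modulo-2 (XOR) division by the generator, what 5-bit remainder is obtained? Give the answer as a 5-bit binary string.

Append 5 zeros: 1010001010000000. Divide by 110101 (XOR where the leading bit is 1):
  pos 0: 101000 XOR 110101 = 011101
  pos 1: 111011 XOR 110101 = 001110
  pos 3: 111001 XOR 110101 = 001100
  pos 5: 110000 XOR 110101 = 000101
  pos 8: 101000 XOR 110101 = 011101
  pos 9: 111010 XOR 110101 = 001111
Remainder (last 5 bits) = 11110. This is the CRC / FCS.

11110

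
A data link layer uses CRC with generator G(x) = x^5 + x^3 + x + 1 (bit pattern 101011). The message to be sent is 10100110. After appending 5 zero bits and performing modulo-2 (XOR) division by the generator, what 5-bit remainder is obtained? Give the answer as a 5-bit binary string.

Append 5 zeros: 1010011000000. Divide by 101011 (XOR where the leading bit is 1):
  pos 0: 101001 XOR 101011 = 000010
  pos 4: 101000 XOR 101011 = 000011
Remainder (last 5 bits) = 11000. This is the CRC / FCS.

11000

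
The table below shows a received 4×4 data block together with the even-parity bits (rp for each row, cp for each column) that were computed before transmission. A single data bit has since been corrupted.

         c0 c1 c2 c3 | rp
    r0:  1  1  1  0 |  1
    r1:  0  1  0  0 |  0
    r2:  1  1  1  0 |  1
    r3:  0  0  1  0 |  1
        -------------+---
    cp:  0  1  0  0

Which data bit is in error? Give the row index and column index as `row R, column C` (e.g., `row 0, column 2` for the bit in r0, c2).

row 1, column 2

Recompute each row's even parity and compare to rp:
  r0: data parity 1, sent rp 1 → ok
  r1: data parity 1, sent rp 0 → mismatch
  r2: data parity 1, sent rp 1 → ok
  r3: data parity 1, sent rp 1 → ok
Recompute each column's even parity and compare to cp:
  c0: data parity 0, sent cp 0 → ok
  c1: data parity 1, sent cp 1 → ok
  c2: data parity 1, sent cp 0 → mismatch
  c3: data parity 0, sent cp 0 → ok
Exactly one row (r1) and one column (c2) fail → the flipped bit is at their intersection.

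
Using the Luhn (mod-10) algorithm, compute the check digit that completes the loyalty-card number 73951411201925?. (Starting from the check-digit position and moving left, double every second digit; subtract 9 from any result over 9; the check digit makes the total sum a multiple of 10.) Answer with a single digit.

Partial digits right→left: 5 2 9 1 0 2 1 1 4 1 5 9 3 7
Double every second digit counting from the check-digit position (so the 1st, 3rd, 5th, ... of the partial from the right).
  doubled (with −9 where >9): 1 9 0 2 8 1 6 → sum 27
  kept as-is: 2 1 2 1 1 9 7 → sum 23
Total = 27 + 23 = 50.
Check digit = (10 − (50 mod 10)) mod 10 = 0.

0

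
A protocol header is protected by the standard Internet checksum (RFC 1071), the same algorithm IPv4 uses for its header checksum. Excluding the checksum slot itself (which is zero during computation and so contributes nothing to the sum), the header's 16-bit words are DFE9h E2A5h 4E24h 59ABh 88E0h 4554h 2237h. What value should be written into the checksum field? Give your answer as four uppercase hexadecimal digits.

One's-complement addition (fold any carry out of bit 15 back into bit 0):
  0xDFE9 + 0xE2A5 = 0x1C28E → wrap carry → 0xC28F
  0xC28F + 0x4E24 = 0x110B3 → wrap carry → 0x10B4
  0x10B4 + 0x59AB = 0x06A5F
  0x6A5F + 0x88E0 = 0x0F33F
  0xF33F + 0x4554 = 0x13893 → wrap carry → 0x3894
  0x3894 + 0x2237 = 0x05ACB
One's-complement sum = 0x5ACB.
Checksum = ~0x5ACB & 0xFFFF = 0xA534.

A534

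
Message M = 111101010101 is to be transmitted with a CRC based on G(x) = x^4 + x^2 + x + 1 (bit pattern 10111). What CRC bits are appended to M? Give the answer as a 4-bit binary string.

0000

Append 4 zeros: 1111010101010000. Divide by 10111 (XOR where the leading bit is 1):
  pos 0: 11110 XOR 10111 = 01001
  pos 1: 10011 XOR 10111 = 00100
  pos 3: 10001 XOR 10111 = 00110
  pos 5: 11001 XOR 10111 = 01110
  pos 6: 11100 XOR 10111 = 01011
  pos 7: 10111 XOR 10111 = 00000
Remainder (last 4 bits) = 0000. This is the CRC / FCS.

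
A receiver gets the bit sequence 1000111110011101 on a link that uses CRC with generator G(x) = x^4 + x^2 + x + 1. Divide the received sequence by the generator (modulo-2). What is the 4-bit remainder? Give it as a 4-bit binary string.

Modulo-2 division of 1000111110011101 by 10111:
  pos 0: 10001 XOR 10111 = 00110
  pos 2: 11011 XOR 10111 = 01100
  pos 3: 11001 XOR 10111 = 01110
  pos 4: 11101 XOR 10111 = 01010
  pos 5: 10100 XOR 10111 = 00011
  pos 8: 11011 XOR 10111 = 01100
  pos 9: 11001 XOR 10111 = 01110
  pos 10: 11100 XOR 10111 = 01011
  pos 11: 10111 XOR 10111 = 00000
Remainder = 0000 (zero — the frame passes the CRC check).

0000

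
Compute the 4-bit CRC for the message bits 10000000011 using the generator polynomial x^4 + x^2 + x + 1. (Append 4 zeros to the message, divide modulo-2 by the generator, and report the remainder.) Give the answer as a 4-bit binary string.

1000

Append 4 zeros: 100000000110000. Divide by 10111 (XOR where the leading bit is 1):
  pos 0: 10000 XOR 10111 = 00111
  pos 2: 11100 XOR 10111 = 01011
  pos 3: 10110 XOR 10111 = 00001
  pos 7: 10110 XOR 10111 = 00001
Remainder (last 4 bits) = 1000. This is the CRC / FCS.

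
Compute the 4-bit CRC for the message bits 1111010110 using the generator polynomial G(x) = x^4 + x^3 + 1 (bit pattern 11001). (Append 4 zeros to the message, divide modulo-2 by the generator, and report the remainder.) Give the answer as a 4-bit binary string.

1000

Append 4 zeros: 11110101100000. Divide by 11001 (XOR where the leading bit is 1):
  pos 0: 11110 XOR 11001 = 00111
  pos 2: 11110 XOR 11001 = 00111
  pos 4: 11111 XOR 11001 = 00110
  pos 6: 11000 XOR 11001 = 00001
Remainder (last 4 bits) = 1000. This is the CRC / FCS.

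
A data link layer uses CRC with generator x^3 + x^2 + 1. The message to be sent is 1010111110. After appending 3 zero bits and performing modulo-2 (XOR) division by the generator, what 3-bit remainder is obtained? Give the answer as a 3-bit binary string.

111

Append 3 zeros: 1010111110000. Divide by 1101 (XOR where the leading bit is 1):
  pos 0: 1010 XOR 1101 = 0111
  pos 1: 1111 XOR 1101 = 0010
  pos 3: 1011 XOR 1101 = 0110
  pos 4: 1101 XOR 1101 = 0000
  pos 8: 1000 XOR 1101 = 0101
  pos 9: 1010 XOR 1101 = 0111
Remainder (last 3 bits) = 111. This is the CRC / FCS.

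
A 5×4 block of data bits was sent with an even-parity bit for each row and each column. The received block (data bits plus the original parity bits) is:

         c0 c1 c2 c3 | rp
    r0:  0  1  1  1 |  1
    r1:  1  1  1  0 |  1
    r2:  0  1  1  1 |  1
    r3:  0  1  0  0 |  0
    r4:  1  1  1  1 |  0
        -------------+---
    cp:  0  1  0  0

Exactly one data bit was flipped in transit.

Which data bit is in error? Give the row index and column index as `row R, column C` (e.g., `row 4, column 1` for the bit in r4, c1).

row 3, column 3

Recompute each row's even parity and compare to rp:
  r0: data parity 1, sent rp 1 → ok
  r1: data parity 1, sent rp 1 → ok
  r2: data parity 1, sent rp 1 → ok
  r3: data parity 1, sent rp 0 → mismatch
  r4: data parity 0, sent rp 0 → ok
Recompute each column's even parity and compare to cp:
  c0: data parity 0, sent cp 0 → ok
  c1: data parity 1, sent cp 1 → ok
  c2: data parity 0, sent cp 0 → ok
  c3: data parity 1, sent cp 0 → mismatch
Exactly one row (r3) and one column (c3) fail → the flipped bit is at their intersection.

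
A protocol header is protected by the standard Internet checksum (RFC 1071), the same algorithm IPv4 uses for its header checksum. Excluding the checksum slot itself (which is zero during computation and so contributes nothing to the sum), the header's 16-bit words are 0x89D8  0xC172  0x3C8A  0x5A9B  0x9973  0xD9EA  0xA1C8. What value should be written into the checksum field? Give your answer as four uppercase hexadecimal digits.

One's-complement addition (fold any carry out of bit 15 back into bit 0):
  0x89D8 + 0xC172 = 0x14B4A → wrap carry → 0x4B4B
  0x4B4B + 0x3C8A = 0x087D5
  0x87D5 + 0x5A9B = 0x0E270
  0xE270 + 0x9973 = 0x17BE3 → wrap carry → 0x7BE4
  0x7BE4 + 0xD9EA = 0x155CE → wrap carry → 0x55CF
  0x55CF + 0xA1C8 = 0x0F797
One's-complement sum = 0xF797.
Checksum = ~0xF797 & 0xFFFF = 0x0868.

0868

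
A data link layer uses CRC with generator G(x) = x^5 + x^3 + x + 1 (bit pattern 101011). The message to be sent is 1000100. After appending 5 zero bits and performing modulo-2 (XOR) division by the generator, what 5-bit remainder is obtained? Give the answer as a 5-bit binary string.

01010

Append 5 zeros: 100010000000. Divide by 101011 (XOR where the leading bit is 1):
  pos 0: 100010 XOR 101011 = 001001
  pos 2: 100100 XOR 101011 = 001111
  pos 4: 111100 XOR 101011 = 010111
  pos 5: 101110 XOR 101011 = 000101
Remainder (last 5 bits) = 01010. This is the CRC / FCS.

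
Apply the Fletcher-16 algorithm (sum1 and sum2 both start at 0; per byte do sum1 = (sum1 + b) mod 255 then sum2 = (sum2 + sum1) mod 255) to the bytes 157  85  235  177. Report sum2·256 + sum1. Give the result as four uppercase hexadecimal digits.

0090

Running sums (mod 255):
  after byte 0 (157): sum1=157, sum2=157
  after byte 1 (85): sum1=242, sum2=144
  after byte 2 (235): sum1=222, sum2=111
  after byte 3 (177): sum1=144, sum2=0
Checksum = sum2·256 + sum1 = 0·256 + 144 = 144 = 0x0090.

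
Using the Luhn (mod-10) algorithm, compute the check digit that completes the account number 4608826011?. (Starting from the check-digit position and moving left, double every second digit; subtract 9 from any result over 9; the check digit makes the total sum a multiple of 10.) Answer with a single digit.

5

Partial digits right→left: 1 1 0 6 2 8 8 0 6 4
Double every second digit counting from the check-digit position (so the 1st, 3rd, 5th, ... of the partial from the right).
  doubled (with −9 where >9): 2 0 4 7 3 → sum 16
  kept as-is: 1 6 8 0 4 → sum 19
Total = 16 + 19 = 35.
Check digit = (10 − (35 mod 10)) mod 10 = 5.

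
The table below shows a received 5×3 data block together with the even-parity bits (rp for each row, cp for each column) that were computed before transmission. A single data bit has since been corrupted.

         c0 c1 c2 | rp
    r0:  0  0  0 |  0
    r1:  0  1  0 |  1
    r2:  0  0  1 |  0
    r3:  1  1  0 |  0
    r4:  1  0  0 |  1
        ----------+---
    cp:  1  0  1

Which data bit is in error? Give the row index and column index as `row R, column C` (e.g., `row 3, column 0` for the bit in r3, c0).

Recompute each row's even parity and compare to rp:
  r0: data parity 0, sent rp 0 → ok
  r1: data parity 1, sent rp 1 → ok
  r2: data parity 1, sent rp 0 → mismatch
  r3: data parity 0, sent rp 0 → ok
  r4: data parity 1, sent rp 1 → ok
Recompute each column's even parity and compare to cp:
  c0: data parity 0, sent cp 1 → mismatch
  c1: data parity 0, sent cp 0 → ok
  c2: data parity 1, sent cp 1 → ok
Exactly one row (r2) and one column (c0) fail → the flipped bit is at their intersection.

row 2, column 0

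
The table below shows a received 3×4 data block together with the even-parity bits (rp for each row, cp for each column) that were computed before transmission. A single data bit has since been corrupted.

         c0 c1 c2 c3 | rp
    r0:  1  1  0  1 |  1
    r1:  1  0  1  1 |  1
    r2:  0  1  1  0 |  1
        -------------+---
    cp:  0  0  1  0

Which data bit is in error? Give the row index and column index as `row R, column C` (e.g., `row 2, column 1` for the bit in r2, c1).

row 2, column 2

Recompute each row's even parity and compare to rp:
  r0: data parity 1, sent rp 1 → ok
  r1: data parity 1, sent rp 1 → ok
  r2: data parity 0, sent rp 1 → mismatch
Recompute each column's even parity and compare to cp:
  c0: data parity 0, sent cp 0 → ok
  c1: data parity 0, sent cp 0 → ok
  c2: data parity 0, sent cp 1 → mismatch
  c3: data parity 0, sent cp 0 → ok
Exactly one row (r2) and one column (c2) fail → the flipped bit is at their intersection.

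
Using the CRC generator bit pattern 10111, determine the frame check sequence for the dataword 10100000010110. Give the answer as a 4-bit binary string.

Append 4 zeros: 101000000101100000. Divide by 10111 (XOR where the leading bit is 1):
  pos 0: 10100 XOR 10111 = 00011
  pos 3: 11000 XOR 10111 = 01111
  pos 4: 11110 XOR 10111 = 01001
  pos 5: 10011 XOR 10111 = 00100
  pos 7: 10001 XOR 10111 = 00110
  pos 9: 11010 XOR 10111 = 01101
  pos 10: 11010 XOR 10111 = 01101
  pos 11: 11010 XOR 10111 = 01101
  pos 12: 11010 XOR 10111 = 01101
  pos 13: 11010 XOR 10111 = 01101
Remainder (last 4 bits) = 1101. This is the CRC / FCS.

1101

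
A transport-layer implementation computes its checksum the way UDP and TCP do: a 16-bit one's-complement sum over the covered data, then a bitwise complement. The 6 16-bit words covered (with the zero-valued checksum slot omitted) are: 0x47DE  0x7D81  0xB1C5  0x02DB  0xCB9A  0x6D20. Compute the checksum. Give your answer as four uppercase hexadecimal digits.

4D44

One's-complement addition (fold any carry out of bit 15 back into bit 0):
  0x47DE + 0x7D81 = 0x0C55F
  0xC55F + 0xB1C5 = 0x17724 → wrap carry → 0x7725
  0x7725 + 0x02DB = 0x07A00
  0x7A00 + 0xCB9A = 0x1459A → wrap carry → 0x459B
  0x459B + 0x6D20 = 0x0B2BB
One's-complement sum = 0xB2BB.
Checksum = ~0xB2BB & 0xFFFF = 0x4D44.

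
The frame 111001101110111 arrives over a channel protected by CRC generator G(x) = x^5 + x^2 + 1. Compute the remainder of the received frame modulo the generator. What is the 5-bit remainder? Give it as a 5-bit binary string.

Modulo-2 division of 111001101110111 by 100101:
  pos 0: 111001 XOR 100101 = 011100
  pos 1: 111001 XOR 100101 = 011100
  pos 2: 111000 XOR 100101 = 011101
  pos 3: 111011 XOR 100101 = 011110
  pos 4: 111101 XOR 100101 = 011000
  pos 5: 110001 XOR 100101 = 010100
  pos 6: 101000 XOR 100101 = 001101
  pos 8: 110111 XOR 100101 = 010010
  pos 9: 100101 XOR 100101 = 000000
Remainder = 00000 (zero — the frame passes the CRC check).

00000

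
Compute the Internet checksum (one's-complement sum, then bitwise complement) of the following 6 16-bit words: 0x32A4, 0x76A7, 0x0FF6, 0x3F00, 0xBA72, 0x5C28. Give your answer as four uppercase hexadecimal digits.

One's-complement addition (fold any carry out of bit 15 back into bit 0):
  0x32A4 + 0x76A7 = 0x0A94B
  0xA94B + 0x0FF6 = 0x0B941
  0xB941 + 0x3F00 = 0x0F841
  0xF841 + 0xBA72 = 0x1B2B3 → wrap carry → 0xB2B4
  0xB2B4 + 0x5C28 = 0x10EDC → wrap carry → 0x0EDD
One's-complement sum = 0x0EDD.
Checksum = ~0x0EDD & 0xFFFF = 0xF122.

F122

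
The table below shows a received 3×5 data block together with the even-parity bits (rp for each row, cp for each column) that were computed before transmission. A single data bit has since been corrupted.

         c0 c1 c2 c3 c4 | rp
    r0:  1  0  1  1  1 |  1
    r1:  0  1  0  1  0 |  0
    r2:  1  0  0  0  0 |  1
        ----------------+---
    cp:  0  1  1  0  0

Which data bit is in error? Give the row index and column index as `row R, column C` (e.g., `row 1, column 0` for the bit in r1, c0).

row 0, column 4

Recompute each row's even parity and compare to rp:
  r0: data parity 0, sent rp 1 → mismatch
  r1: data parity 0, sent rp 0 → ok
  r2: data parity 1, sent rp 1 → ok
Recompute each column's even parity and compare to cp:
  c0: data parity 0, sent cp 0 → ok
  c1: data parity 1, sent cp 1 → ok
  c2: data parity 1, sent cp 1 → ok
  c3: data parity 0, sent cp 0 → ok
  c4: data parity 1, sent cp 0 → mismatch
Exactly one row (r0) and one column (c4) fail → the flipped bit is at their intersection.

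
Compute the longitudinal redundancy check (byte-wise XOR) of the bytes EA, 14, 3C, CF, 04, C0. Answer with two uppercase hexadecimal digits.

XOR the bytes together:
  start with 0xEA
  0xEA ⊕ 0x14 = 0xFE
  0xFE ⊕ 0x3C = 0xC2
  0xC2 ⊕ 0xCF = 0x0D
  0x0D ⊕ 0x04 = 0x09
  0x09 ⊕ 0xC0 = 0xC9

C9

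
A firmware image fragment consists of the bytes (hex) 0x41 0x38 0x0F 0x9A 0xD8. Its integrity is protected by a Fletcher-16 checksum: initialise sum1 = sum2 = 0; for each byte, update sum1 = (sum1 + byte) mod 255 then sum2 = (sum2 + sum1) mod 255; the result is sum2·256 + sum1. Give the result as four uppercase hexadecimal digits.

62FB

Running sums (mod 255):
  after byte 0 (0x41): sum1=65, sum2=65
  after byte 1 (0x38): sum1=121, sum2=186
  after byte 2 (0x0F): sum1=136, sum2=67
  after byte 3 (0x9A): sum1=35, sum2=102
  after byte 4 (0xD8): sum1=251, sum2=98
Checksum = sum2·256 + sum1 = 98·256 + 251 = 25339 = 0x62FB.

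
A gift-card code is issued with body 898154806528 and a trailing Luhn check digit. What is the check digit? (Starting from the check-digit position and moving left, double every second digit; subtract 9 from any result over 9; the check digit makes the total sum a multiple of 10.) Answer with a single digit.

Partial digits right→left: 8 2 5 6 0 8 4 5 1 8 9 8
Double every second digit counting from the check-digit position (so the 1st, 3rd, 5th, ... of the partial from the right).
  doubled (with −9 where >9): 7 1 0 8 2 9 → sum 27
  kept as-is: 2 6 8 5 8 8 → sum 37
Total = 27 + 37 = 64.
Check digit = (10 − (64 mod 10)) mod 10 = 6.

6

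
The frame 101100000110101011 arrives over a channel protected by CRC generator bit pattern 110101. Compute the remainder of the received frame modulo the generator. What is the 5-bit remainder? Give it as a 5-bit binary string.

11100

Modulo-2 division of 101100000110101011 by 110101:
  pos 0: 101100 XOR 110101 = 011001
  pos 1: 110010 XOR 110101 = 000111
  pos 4: 111001 XOR 110101 = 001100
  pos 6: 110010 XOR 110101 = 000111
  pos 9: 111101 XOR 110101 = 001000
  pos 11: 100001 XOR 110101 = 010100
  pos 12: 101001 XOR 110101 = 011100
Remainder = 11100 (nonzero — an error is detected).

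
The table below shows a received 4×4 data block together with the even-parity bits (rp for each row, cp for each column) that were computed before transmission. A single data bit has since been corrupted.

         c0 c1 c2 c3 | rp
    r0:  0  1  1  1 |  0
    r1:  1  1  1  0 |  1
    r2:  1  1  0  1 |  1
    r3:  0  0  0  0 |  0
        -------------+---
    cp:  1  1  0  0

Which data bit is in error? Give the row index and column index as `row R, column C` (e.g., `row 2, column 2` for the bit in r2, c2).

Recompute each row's even parity and compare to rp:
  r0: data parity 1, sent rp 0 → mismatch
  r1: data parity 1, sent rp 1 → ok
  r2: data parity 1, sent rp 1 → ok
  r3: data parity 0, sent rp 0 → ok
Recompute each column's even parity and compare to cp:
  c0: data parity 0, sent cp 1 → mismatch
  c1: data parity 1, sent cp 1 → ok
  c2: data parity 0, sent cp 0 → ok
  c3: data parity 0, sent cp 0 → ok
Exactly one row (r0) and one column (c0) fail → the flipped bit is at their intersection.

row 0, column 0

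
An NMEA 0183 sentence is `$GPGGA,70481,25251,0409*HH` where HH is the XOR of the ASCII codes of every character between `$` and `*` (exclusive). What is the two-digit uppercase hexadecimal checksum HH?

XOR the ASCII codes of the payload characters:
  'G' = 0x47 → acc = 0x47
  'P' = 0x50 → acc = 0x17
  'G' = 0x47 → acc = 0x50
  'G' = 0x47 → acc = 0x17
  'A' = 0x41 → acc = 0x56
  ',' = 0x2C → acc = 0x7A
  '7' = 0x37 → acc = 0x4D
  '0' = 0x30 → acc = 0x7D
  '4' = 0x34 → acc = 0x49
  '8' = 0x38 → acc = 0x71
  '1' = 0x31 → acc = 0x40
  ',' = 0x2C → acc = 0x6C
  '2' = 0x32 → acc = 0x5E
  '5' = 0x35 → acc = 0x6B
  '2' = 0x32 → acc = 0x59
  '5' = 0x35 → acc = 0x6C
  '1' = 0x31 → acc = 0x5D
  ',' = 0x2C → acc = 0x71
  '0' = 0x30 → acc = 0x41
  '4' = 0x34 → acc = 0x75
  '0' = 0x30 → acc = 0x45
  '9' = 0x39 → acc = 0x7C
Checksum = 0x7C.

7C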